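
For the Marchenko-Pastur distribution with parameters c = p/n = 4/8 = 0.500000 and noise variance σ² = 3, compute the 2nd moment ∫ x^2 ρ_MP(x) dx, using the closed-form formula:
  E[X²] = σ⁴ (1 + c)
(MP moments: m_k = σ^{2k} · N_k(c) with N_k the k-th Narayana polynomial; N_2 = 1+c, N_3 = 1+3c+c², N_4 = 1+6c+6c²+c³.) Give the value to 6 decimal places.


E[X²] = σ⁴ (1 + c) (second MP moment). With σ² = 3 (so σ⁴ = 9) and c = 4/8 = 0.500000: E[X²] = 9 · (1 + 0.500000) = 9 · 1.500000.

So E[X^2] = 13.500000.


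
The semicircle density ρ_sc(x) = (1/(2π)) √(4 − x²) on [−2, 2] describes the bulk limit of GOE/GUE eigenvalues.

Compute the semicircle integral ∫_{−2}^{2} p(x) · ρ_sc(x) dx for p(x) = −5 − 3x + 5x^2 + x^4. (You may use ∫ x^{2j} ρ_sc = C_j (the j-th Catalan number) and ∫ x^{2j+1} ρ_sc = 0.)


Write p(x) = Σ a_i x^i, split into monomials and integrate each against ρ_sc separately.
Using ∫ x^{2j} ρ_sc = C_j = (1/(j+1)) C(2j, j) (Catalan numbers) and ∫ x^{2j+1} ρ_sc = 0 (odd monomials vanish by symmetry):
  i = 0 (even): a_0 · C_{0} = -5 · 1 = -5
  i = 1 (odd): ∫ x^1 ρ_sc = 0 (vanishes)
  i = 2 (even): a_2 · C_{1} = 5 · 1 = 5
  i = 4 (even): a_4 · C_{2} = 1 · 2 = 2

Summing the contributions: ∫_{−2}^{2} p(x) ρ_sc(x) dx = (-5) + 5 + 2 = 2.


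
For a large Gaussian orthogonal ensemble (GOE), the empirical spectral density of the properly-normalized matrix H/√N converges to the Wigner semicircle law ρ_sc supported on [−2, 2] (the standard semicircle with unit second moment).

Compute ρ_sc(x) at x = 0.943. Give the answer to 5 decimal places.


ρ_sc(x) = (1/(2π)) √(4 − x²). With x = 0.943:
  4 − x² = 4 − (0.943)² = 4 − 0.889249 = 3.110751.
  √(4 − x²) = 1.763732.
  1/(2π) = 0.159155.
  ρ_sc(0.943) = 0.159155 · 1.763732 = 0.280707.

Rounded to 5 decimal places: ρ_sc(0.943) ≈ 0.28071.


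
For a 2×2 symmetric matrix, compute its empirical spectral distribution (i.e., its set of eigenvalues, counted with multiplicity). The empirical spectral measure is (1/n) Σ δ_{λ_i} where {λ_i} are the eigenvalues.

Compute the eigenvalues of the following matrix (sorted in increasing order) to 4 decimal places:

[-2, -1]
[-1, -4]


Since M is real symmetric, both eigenvalues are real; they are the roots of det(λI − M) = λ² − (tr M) λ + det M.
tr M = -2 + (-4) = -6.
det M = (-2)·(-4) − (-1)² = 8 − 1 = 7.
Characteristic polynomial: λ² + 6λ + 7 = 0.
Discriminant Δ = (tr M)² − 4·det M = 36 − 28 = 8; √Δ = 2.828427.
λ = (tr M ± √Δ)/2 = (-6 ± 2.828427)/2, giving (tr M − √Δ)/2 = -4.4142 and (tr M + √Δ)/2 = -1.5858.

Eigenvalues sorted in increasing order: [-4.4142, -1.5858].


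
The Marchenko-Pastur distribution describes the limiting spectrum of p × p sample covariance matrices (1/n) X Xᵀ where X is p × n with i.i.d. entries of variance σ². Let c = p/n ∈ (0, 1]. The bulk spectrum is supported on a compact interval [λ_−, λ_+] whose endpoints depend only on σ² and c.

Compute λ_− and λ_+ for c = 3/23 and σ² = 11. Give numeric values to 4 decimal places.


c = 3/23 = 0.130435; √c = 0.361158.
λ_− = σ² (1 − √c)² = 11 · (1 − 0.361158)² = 11 · (0.638842)² = 4.489316.
λ_+ = σ² (1 + √c)² = 11 · (1 + 0.361158)² = 11 · (1.361158)² = 20.380249.

Rounded to 4 decimal places: λ_− ≈ 4.4893, λ_+ ≈ 20.3802.


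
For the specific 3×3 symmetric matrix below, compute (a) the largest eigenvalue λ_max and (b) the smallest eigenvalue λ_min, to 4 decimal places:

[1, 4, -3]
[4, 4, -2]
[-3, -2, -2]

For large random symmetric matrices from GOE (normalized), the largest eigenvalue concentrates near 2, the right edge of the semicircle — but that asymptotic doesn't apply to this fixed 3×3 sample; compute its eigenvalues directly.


Since M is real symmetric, all three eigenvalues are real; they are the roots of det(λI − M) = λ³ − (tr M) λ² + s λ − det M, where s is the sum of the principal 2×2 minors.
tr M = 1 + 4 + (-2) = 3.
s = (1·4 − 4²) + (1·(-2) − (-3)²) + (4·(-2) − (-2)²) = -12 + (-11) + (-12) = -35.
det M (expand along row 1) = 1·(-12) − 4·(-14) + (-3)·4 = 32.
Characteristic polynomial: λ³ − 3λ² − 35λ − 32 = 0.
Substitute λ = y + (tr M)/3 = y + 1.000000 to remove the quadratic term: y³ + p·y + q = 0 with p = s − (tr M)²/3 = -38.000000 and q = −2(tr M)³/27 + (tr M)·s/3 − det M = -69.000000.
Three real roots ⇒ use the trigonometric (Viète) form: r = 2√(−p/3) = 7.118052, φ = arccos(3q/(p·r)) = arccos(0.765289) = 0.699306 rad.
y_k = r·cos(φ/3 − 2πk/3) for k = 0, 1, 2 gives y = 6.925541, -2.038811, -4.886730.
λ_k = y_k + 1.000000 gives λ = 7.9255, -1.0388, -3.8867 (check: the sum is 3.0000 = tr M).

Hence λ_max = 7.9255 and λ_min = -3.8867.


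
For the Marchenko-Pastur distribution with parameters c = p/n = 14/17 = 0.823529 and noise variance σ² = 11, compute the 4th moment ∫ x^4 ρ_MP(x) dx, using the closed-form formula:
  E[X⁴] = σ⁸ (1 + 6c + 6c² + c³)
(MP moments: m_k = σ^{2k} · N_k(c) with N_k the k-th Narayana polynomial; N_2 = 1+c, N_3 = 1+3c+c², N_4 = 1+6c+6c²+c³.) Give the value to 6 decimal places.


E[X⁴] = σ⁸ (1 + 6c + 6c² + c³) (fourth MP moment). With σ² = 11 (so σ⁸ = 14641) and c = 14/17 = 0.823529: E[X⁴] = 14641 · (1 + 6·0.823529 + 6·(0.823529)² + (0.823529)³) = 14641 · 10.568899.

So E[X^4] = 154739.247914.


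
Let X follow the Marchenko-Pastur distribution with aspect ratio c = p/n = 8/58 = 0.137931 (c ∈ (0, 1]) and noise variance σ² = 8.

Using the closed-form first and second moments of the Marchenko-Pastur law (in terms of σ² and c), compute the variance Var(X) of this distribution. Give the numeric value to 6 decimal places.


Recall the MP moments m_1 = E[X] = σ² and m_2 = E[X²] = σ⁴ (1 + c).
m_1 = E[X] = σ² = 8, so m_1² = 64.
m_2 = E[X²] = σ⁴ (1 + c) = 64 · (1 + 0.137931) = 64 · 1.137931 = 72.827586.
(Note m_2 − m_1² simplifies to c · σ⁴ = 0.137931 · 64.)

Var(X) = m_2 − m_1² = 72.827586 − 64 = 8.827586.


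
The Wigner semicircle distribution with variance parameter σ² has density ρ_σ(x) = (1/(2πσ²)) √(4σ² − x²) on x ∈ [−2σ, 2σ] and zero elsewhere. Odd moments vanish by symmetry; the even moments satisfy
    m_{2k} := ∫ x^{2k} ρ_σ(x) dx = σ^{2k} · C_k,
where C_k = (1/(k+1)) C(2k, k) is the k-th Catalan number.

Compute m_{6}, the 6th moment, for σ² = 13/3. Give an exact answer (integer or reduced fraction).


By the scaled semicircle moment identity, m_{2k} = σ^{2k} · C_k with k = 3.
C_3 = (1/(k+1)) · C(2k, k) = (1/4) · C(6, 3) = (1/4) · 20 = 5.
σ^{2k} = (σ²)^k = (13/3)^3 = 2197/27.

Therefore m_{6} = σ^{6} · C_3 = (2197/27) · 5 = 10985/27.


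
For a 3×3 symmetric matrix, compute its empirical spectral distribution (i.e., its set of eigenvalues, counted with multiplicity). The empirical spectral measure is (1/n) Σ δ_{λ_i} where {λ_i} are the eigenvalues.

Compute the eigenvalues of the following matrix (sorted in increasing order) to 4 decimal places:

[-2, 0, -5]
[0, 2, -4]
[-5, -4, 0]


Since M is real symmetric, all three eigenvalues are real; they are the roots of det(λI − M) = λ³ − (tr M) λ² + s λ − det M, where s is the sum of the principal 2×2 minors.
tr M = -2 + 2 + 0 = 0.
s = ((-2)·2 − 0²) + ((-2)·0 − (-5)²) + (2·0 − (-4)²) = -4 + (-25) + (-16) = -45.
det M (expand along row 1) = (-2)·(-16) − 0·(-20) + (-5)·10 = -18.
Characteristic polynomial: λ³ − 45λ + 18 = 0.
Substitute λ = y + (tr M)/3 = y + 0.000000 to remove the quadratic term: y³ + p·y + q = 0 with p = s − (tr M)²/3 = -45.000000 and q = −2(tr M)³/27 + (tr M)·s/3 − det M = 18.000000.
Three real roots ⇒ use the trigonometric (Viète) form: r = 2√(−p/3) = 7.745967, φ = arccos(3q/(p·r)) = arccos(-0.154919) = 1.726342 rad.
y_k = r·cos(φ/3 − 2πk/3) for k = 0, 1, 2 gives y = 6.498470, 0.401438, -6.899908.
λ_k = y_k + 0.000000 gives λ = 6.4985, 0.4014, -6.8999 (check: the sum is 0.0000 = tr M).

Eigenvalues sorted in increasing order: [-6.8999, 0.4014, 6.4985].


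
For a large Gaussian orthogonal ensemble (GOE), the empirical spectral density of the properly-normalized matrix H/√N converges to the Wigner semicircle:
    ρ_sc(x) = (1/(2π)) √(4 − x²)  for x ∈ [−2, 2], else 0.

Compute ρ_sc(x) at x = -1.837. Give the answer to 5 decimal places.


ρ_sc(x) = (1/(2π)) √(4 − x²). With x = -1.837:
  4 − x² = 4 − (-1.837)² = 4 − 3.374569 = 0.625431.
  √(4 − x²) = 0.790842.
  1/(2π) = 0.159155.
  ρ_sc(-1.837) = 0.159155 · 0.790842 = 0.125866.

Rounded to 5 decimal places: ρ_sc(-1.837) ≈ 0.12587.


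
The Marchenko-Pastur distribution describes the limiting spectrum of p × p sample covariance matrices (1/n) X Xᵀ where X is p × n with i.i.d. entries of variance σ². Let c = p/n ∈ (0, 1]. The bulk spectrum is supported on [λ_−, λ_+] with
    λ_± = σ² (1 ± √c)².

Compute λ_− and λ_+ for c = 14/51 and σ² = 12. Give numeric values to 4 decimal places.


c = 14/51 = 0.274510; √c = 0.523937.
λ_− = σ² (1 − √c)² = 12 · (1 − 0.523937)² = 12 · (0.476063)² = 2.719634.
λ_+ = σ² (1 + √c)² = 12 · (1 + 0.523937)² = 12 · (1.523937)² = 27.868602.

Rounded to 4 decimal places: λ_− ≈ 2.7196, λ_+ ≈ 27.8686.


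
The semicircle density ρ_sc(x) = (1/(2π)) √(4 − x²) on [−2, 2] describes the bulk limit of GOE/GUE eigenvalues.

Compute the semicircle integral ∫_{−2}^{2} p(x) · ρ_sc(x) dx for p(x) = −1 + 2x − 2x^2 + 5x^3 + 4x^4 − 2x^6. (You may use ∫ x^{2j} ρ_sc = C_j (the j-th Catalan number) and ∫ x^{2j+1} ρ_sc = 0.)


Write p(x) = Σ a_i x^i, split into monomials and integrate each against ρ_sc separately.
Using ∫ x^{2j} ρ_sc = C_j = (1/(j+1)) C(2j, j) (Catalan numbers) and ∫ x^{2j+1} ρ_sc = 0 (odd monomials vanish by symmetry):
  i = 0 (even): a_0 · C_{0} = -1 · 1 = -1
  i = 1 (odd): ∫ x^1 ρ_sc = 0 (vanishes)
  i = 2 (even): a_2 · C_{1} = -2 · 1 = -2
  i = 3 (odd): ∫ x^3 ρ_sc = 0 (vanishes)
  i = 4 (even): a_4 · C_{2} = 4 · 2 = 8
  i = 6 (even): a_6 · C_{3} = -2 · 5 = -10

Summing the contributions: ∫_{−2}^{2} p(x) ρ_sc(x) dx = (-1) + (-2) + 8 + (-10) = -5.


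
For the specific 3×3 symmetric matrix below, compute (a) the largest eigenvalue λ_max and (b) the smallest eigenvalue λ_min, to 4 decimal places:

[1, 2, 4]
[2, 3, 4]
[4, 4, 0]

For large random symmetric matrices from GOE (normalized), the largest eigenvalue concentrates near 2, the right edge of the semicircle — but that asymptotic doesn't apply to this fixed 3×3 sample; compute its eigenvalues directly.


Since M is real symmetric, all three eigenvalues are real; they are the roots of det(λI − M) = λ³ − (tr M) λ² + s λ − det M, where s is the sum of the principal 2×2 minors.
tr M = 1 + 3 + 0 = 4.
s = (1·3 − 2²) + (1·0 − 4²) + (3·0 − 4²) = -1 + (-16) + (-16) = -33.
det M (expand along row 1) = 1·(-16) − 2·(-16) + 4·(-4) = 0.
Characteristic polynomial: λ³ − 4λ² − 33λ = 0.
Substitute λ = y + (tr M)/3 = y + 1.333333 to remove the quadratic term: y³ + p·y + q = 0 with p = s − (tr M)²/3 = -38.333333 and q = −2(tr M)³/27 + (tr M)·s/3 − det M = -48.740741.
Three real roots ⇒ use the trigonometric (Viète) form: r = 2√(−p/3) = 7.149204, φ = arccos(3q/(p·r)) = arccos(0.533555) = 1.007998 rad.
y_k = r·cos(φ/3 − 2πk/3) for k = 0, 1, 2 gives y = 6.749429, -1.333333, -5.416096.
λ_k = y_k + 1.333333 gives λ = 8.0828, 0.0000, -4.0828 (check: the sum is 4.0000 = tr M).

Hence λ_max = 8.0828 and λ_min = -4.0828.


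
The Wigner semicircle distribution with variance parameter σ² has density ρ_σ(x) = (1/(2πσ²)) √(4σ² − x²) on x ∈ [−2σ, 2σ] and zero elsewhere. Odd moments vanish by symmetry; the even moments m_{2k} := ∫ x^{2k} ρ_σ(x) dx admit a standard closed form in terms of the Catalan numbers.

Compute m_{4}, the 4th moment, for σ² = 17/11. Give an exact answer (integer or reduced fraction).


By the scaled semicircle moment identity, m_{2k} = σ^{2k} · C_k with k = 2.
C_2 = (1/(k+1)) · C(2k, k) = (1/3) · C(4, 2) = (1/3) · 6 = 2.
σ^{2k} = (σ²)^k = (17/11)^2 = 289/121.

Therefore m_{4} = σ^{4} · C_2 = (289/121) · 2 = 578/121.


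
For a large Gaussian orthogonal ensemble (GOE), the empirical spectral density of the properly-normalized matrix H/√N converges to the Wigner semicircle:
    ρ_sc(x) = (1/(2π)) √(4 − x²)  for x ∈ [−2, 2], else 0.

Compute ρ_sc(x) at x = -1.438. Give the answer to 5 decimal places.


ρ_sc(x) = (1/(2π)) √(4 − x²). With x = -1.438:
  4 − x² = 4 − (-1.438)² = 4 − 2.067844 = 1.932156.
  √(4 − x²) = 1.390020.
  1/(2π) = 0.159155.
  ρ_sc(-1.438) = 0.159155 · 1.390020 = 0.221229.

Rounded to 5 decimal places: ρ_sc(-1.438) ≈ 0.22123.


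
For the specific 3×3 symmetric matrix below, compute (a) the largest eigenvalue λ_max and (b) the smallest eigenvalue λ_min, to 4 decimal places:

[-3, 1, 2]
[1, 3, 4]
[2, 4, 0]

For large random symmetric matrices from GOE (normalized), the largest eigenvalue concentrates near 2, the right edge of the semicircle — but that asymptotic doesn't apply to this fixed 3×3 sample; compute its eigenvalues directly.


Since M is real symmetric, all three eigenvalues are real; they are the roots of det(λI − M) = λ³ − (tr M) λ² + s λ − det M, where s is the sum of the principal 2×2 minors.
tr M = -3 + 3 + 0 = 0.
s = ((-3)·3 − 1²) + ((-3)·0 − 2²) + (3·0 − 4²) = -10 + (-4) + (-16) = -30.
det M (expand along row 1) = (-3)·(-16) − 1·(-8) + 2·(-2) = 52.
Characteristic polynomial: λ³ − 30λ − 52 = 0.
Substitute λ = y + (tr M)/3 = y + 0.000000 to remove the quadratic term: y³ + p·y + q = 0 with p = s − (tr M)²/3 = -30.000000 and q = −2(tr M)³/27 + (tr M)·s/3 − det M = -52.000000.
Three real roots ⇒ use the trigonometric (Viète) form: r = 2√(−p/3) = 6.324555, φ = arccos(3q/(p·r)) = arccos(0.822192) = 0.605545 rad.
y_k = r·cos(φ/3 − 2πk/3) for k = 0, 1, 2 gives y = 6.196152, -2.000000, -4.196152.
λ_k = y_k + 0.000000 gives λ = 6.1962, -2.0000, -4.1962 (check: the sum is 0.0000 = tr M).

Hence λ_max = 6.1962 and λ_min = -4.1962.


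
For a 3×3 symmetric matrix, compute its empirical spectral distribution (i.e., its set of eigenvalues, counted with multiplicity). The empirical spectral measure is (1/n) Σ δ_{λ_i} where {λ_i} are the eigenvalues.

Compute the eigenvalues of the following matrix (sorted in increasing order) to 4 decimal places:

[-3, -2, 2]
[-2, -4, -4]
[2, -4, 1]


Since M is real symmetric, all three eigenvalues are real; they are the roots of det(λI − M) = λ³ − (tr M) λ² + s λ − det M, where s is the sum of the principal 2×2 minors.
tr M = -3 + (-4) + 1 = -6.
s = ((-3)·(-4) − (-2)²) + ((-3)·1 − 2²) + ((-4)·1 − (-4)²) = 8 + (-7) + (-20) = -19.
det M (expand along row 1) = (-3)·(-20) − (-2)·6 + 2·16 = 104.
Characteristic polynomial: λ³ + 6λ² − 19λ − 104 = 0.
Substitute λ = y + (tr M)/3 = y − 2.000000 to remove the quadratic term: y³ + p·y + q = 0 with p = s − (tr M)²/3 = -31.000000 and q = −2(tr M)³/27 + (tr M)·s/3 − det M = -50.000000.
Three real roots ⇒ use the trigonometric (Viète) form: r = 2√(−p/3) = 6.429101, φ = arccos(3q/(p·r)) = arccos(0.752626) = 0.718755 rad.
y_k = r·cos(φ/3 − 2πk/3) for k = 0, 1, 2 gives y = 6.245463, -1.801504, -4.443959.
λ_k = y_k − 2.000000 gives λ = 4.2455, -3.8015, -6.4440 (check: the sum is -6.0000 = tr M).

Eigenvalues sorted in increasing order: [-6.4440, -3.8015, 4.2455].


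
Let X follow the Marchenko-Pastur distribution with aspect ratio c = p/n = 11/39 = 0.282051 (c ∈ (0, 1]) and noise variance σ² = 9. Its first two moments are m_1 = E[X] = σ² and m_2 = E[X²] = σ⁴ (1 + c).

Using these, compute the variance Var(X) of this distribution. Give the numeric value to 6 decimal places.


m_1 = E[X] = σ² = 9, so m_1² = 81.
m_2 = E[X²] = σ⁴ (1 + c) = 81 · (1 + 0.282051) = 81 · 1.282051 = 103.846154.
(Note m_2 − m_1² simplifies to c · σ⁴ = 0.282051 · 81.)

Var(X) = m_2 − m_1² = 103.846154 − 81 = 22.846154.


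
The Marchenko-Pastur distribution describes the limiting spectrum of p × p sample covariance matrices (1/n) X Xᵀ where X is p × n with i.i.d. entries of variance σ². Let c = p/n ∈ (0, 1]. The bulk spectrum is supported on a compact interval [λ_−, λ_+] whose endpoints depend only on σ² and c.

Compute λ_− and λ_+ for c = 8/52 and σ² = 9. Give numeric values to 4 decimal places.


c = 8/52 = 0.153846; √c = 0.392232.
λ_− = σ² (1 − √c)² = 9 · (1 − 0.392232)² = 9 · (0.607768)² = 3.324435.
λ_+ = σ² (1 + √c)² = 9 · (1 + 0.392232)² = 9 · (1.392232)² = 17.444796.

Rounded to 4 decimal places: λ_− ≈ 3.3244, λ_+ ≈ 17.4448.


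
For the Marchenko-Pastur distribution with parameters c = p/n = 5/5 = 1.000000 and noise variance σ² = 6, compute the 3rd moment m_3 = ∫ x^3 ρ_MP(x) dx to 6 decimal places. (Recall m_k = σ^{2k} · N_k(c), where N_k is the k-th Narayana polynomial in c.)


E[X³] = σ⁶ (1 + 3c + c²) (third MP moment). With σ² = 6 (so σ⁶ = 216) and c = 5/5 = 1.000000: E[X³] = 216 · (1 + 3·1.000000 + (1.000000)²) = 216 · 5.000000.

So E[X^3] = 1080.000000.


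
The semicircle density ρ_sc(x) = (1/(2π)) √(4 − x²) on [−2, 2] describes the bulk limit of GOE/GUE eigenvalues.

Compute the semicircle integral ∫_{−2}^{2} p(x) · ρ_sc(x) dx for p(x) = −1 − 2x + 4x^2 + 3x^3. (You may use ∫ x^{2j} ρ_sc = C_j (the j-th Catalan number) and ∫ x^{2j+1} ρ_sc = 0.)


Write p(x) = Σ a_i x^i, split into monomials and integrate each against ρ_sc separately.
Using ∫ x^{2j} ρ_sc = C_j = (1/(j+1)) C(2j, j) (Catalan numbers) and ∫ x^{2j+1} ρ_sc = 0 (odd monomials vanish by symmetry):
  i = 0 (even): a_0 · C_{0} = -1 · 1 = -1
  i = 1 (odd): ∫ x^1 ρ_sc = 0 (vanishes)
  i = 2 (even): a_2 · C_{1} = 4 · 1 = 4
  i = 3 (odd): ∫ x^3 ρ_sc = 0 (vanishes)

Summing the contributions: ∫_{−2}^{2} p(x) ρ_sc(x) dx = (-1) + 4 = 3.


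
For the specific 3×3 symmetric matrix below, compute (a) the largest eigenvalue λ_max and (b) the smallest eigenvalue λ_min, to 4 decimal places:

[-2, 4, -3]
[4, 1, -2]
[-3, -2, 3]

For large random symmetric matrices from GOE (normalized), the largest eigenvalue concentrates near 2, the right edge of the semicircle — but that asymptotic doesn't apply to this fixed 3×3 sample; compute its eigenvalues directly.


Since M is real symmetric, all three eigenvalues are real; they are the roots of det(λI − M) = λ³ − (tr M) λ² + s λ − det M, where s is the sum of the principal 2×2 minors.
tr M = -2 + 1 + 3 = 2.
s = ((-2)·1 − 4²) + ((-2)·3 − (-3)²) + (1·3 − (-2)²) = -18 + (-15) + (-1) = -34.
det M (expand along row 1) = (-2)·(-1) − 4·6 + (-3)·(-5) = -7.
Characteristic polynomial: λ³ − 2λ² − 34λ + 7 = 0.
Substitute λ = y + (tr M)/3 = y + 0.666667 to remove the quadratic term: y³ + p·y + q = 0 with p = s − (tr M)²/3 = -35.333333 and q = −2(tr M)³/27 + (tr M)·s/3 − det M = -16.259259.
Three real roots ⇒ use the trigonometric (Viète) form: r = 2√(−p/3) = 6.863753, φ = arccos(3q/(p·r)) = arccos(0.201129) = 1.368286 rad.
y_k = r·cos(φ/3 − 2πk/3) for k = 0, 1, 2 gives y = 6.162135, -0.462976, -5.699159.
λ_k = y_k + 0.666667 gives λ = 6.8288, 0.2037, -5.0325 (check: the sum is 2.0000 = tr M).

Hence λ_max = 6.8288 and λ_min = -5.0325.


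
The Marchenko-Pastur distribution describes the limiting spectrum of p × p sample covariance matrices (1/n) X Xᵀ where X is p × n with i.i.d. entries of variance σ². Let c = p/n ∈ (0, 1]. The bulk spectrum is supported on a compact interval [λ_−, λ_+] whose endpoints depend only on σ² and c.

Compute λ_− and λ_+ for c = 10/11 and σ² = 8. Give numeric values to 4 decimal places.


c = 10/11 = 0.909091; √c = 0.953463.
λ_− = σ² (1 − √c)² = 8 · (1 − 0.953463)² = 8 · (0.046537)² = 0.017326.
λ_+ = σ² (1 + √c)² = 8 · (1 + 0.953463)² = 8 · (1.953463)² = 30.528129.

Rounded to 4 decimal places: λ_− ≈ 0.0173, λ_+ ≈ 30.5281.


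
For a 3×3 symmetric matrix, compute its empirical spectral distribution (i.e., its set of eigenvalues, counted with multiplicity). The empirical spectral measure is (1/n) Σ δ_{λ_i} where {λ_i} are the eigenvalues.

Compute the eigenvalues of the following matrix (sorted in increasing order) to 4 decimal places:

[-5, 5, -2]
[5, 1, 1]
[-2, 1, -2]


Since M is real symmetric, all three eigenvalues are real; they are the roots of det(λI − M) = λ³ − (tr M) λ² + s λ − det M, where s is the sum of the principal 2×2 minors.
tr M = -5 + 1 + (-2) = -6.
s = ((-5)·1 − 5²) + ((-5)·(-2) − (-2)²) + (1·(-2) − 1²) = -30 + 6 + (-3) = -27.
det M (expand along row 1) = (-5)·(-3) − 5·(-8) + (-2)·7 = 41.
Characteristic polynomial: λ³ + 6λ² − 27λ − 41 = 0.
Substitute λ = y + (tr M)/3 = y − 2.000000 to remove the quadratic term: y³ + p·y + q = 0 with p = s − (tr M)²/3 = -39.000000 and q = −2(tr M)³/27 + (tr M)·s/3 − det M = 29.000000.
Three real roots ⇒ use the trigonometric (Viète) form: r = 2√(−p/3) = 7.211103, φ = arccos(3q/(p·r)) = arccos(-0.309352) = 1.885308 rad.
y_k = r·cos(φ/3 − 2πk/3) for k = 0, 1, 2 gives y = 5.833407, 0.754608, -6.588014.
λ_k = y_k − 2.000000 gives λ = 3.8334, -1.2454, -8.5880 (check: the sum is -6.0000 = tr M).

Eigenvalues sorted in increasing order: [-8.5880, -1.2454, 3.8334].


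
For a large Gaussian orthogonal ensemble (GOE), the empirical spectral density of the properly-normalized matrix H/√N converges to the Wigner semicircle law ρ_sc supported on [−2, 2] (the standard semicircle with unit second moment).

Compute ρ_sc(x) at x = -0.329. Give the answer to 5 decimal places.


ρ_sc(x) = (1/(2π)) √(4 − x²). With x = -0.329:
  4 − x² = 4 − (-0.329)² = 4 − 0.108241 = 3.891759.
  √(4 − x²) = 1.972754.
  1/(2π) = 0.159155.
  ρ_sc(-0.329) = 0.159155 · 1.972754 = 0.313974.

Rounded to 5 decimal places: ρ_sc(-0.329) ≈ 0.31397.


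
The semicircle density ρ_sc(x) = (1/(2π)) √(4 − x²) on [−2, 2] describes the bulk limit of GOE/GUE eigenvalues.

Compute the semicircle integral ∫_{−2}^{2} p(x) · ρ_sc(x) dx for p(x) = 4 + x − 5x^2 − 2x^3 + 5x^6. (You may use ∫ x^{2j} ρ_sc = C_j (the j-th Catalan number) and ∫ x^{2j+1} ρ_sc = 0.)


Write p(x) = Σ a_i x^i, split into monomials and integrate each against ρ_sc separately.
Using ∫ x^{2j} ρ_sc = C_j = (1/(j+1)) C(2j, j) (Catalan numbers) and ∫ x^{2j+1} ρ_sc = 0 (odd monomials vanish by symmetry):
  i = 0 (even): a_0 · C_{0} = 4 · 1 = 4
  i = 1 (odd): ∫ x^1 ρ_sc = 0 (vanishes)
  i = 2 (even): a_2 · C_{1} = -5 · 1 = -5
  i = 3 (odd): ∫ x^3 ρ_sc = 0 (vanishes)
  i = 6 (even): a_6 · C_{3} = 5 · 5 = 25

Summing the contributions: ∫_{−2}^{2} p(x) ρ_sc(x) dx = 4 + (-5) + 25 = 24.


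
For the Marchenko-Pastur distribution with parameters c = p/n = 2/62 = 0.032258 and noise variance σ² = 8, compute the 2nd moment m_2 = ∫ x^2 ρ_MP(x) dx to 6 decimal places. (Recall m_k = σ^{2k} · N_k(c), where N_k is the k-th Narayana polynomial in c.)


E[X²] = σ⁴ (1 + c) (second MP moment). With σ² = 8 (so σ⁴ = 64) and c = 2/62 = 0.032258: E[X²] = 64 · (1 + 0.032258) = 64 · 1.032258.

So E[X^2] = 66.064516.


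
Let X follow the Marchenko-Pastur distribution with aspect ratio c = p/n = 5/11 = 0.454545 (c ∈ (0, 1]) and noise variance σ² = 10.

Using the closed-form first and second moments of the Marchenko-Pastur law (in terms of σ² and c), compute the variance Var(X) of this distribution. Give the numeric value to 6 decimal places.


Recall the MP moments m_1 = E[X] = σ² and m_2 = E[X²] = σ⁴ (1 + c).
m_1 = E[X] = σ² = 10, so m_1² = 100.
m_2 = E[X²] = σ⁴ (1 + c) = 100 · (1 + 0.454545) = 100 · 1.454545 = 145.454545.
(Note m_2 − m_1² simplifies to c · σ⁴ = 0.454545 · 100.)

Var(X) = m_2 − m_1² = 145.454545 − 100 = 45.454545.


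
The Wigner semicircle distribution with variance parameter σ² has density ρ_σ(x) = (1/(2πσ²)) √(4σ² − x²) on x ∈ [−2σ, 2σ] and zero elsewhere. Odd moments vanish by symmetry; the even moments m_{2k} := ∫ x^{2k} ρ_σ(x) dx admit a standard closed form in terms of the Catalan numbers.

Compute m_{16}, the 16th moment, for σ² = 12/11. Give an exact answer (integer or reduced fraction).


By the scaled semicircle moment identity, m_{2k} = σ^{2k} · C_k with k = 8.
C_8 = (1/(k+1)) · C(2k, k) = (1/9) · C(16, 8) = (1/9) · 12870 = 1430.
σ^{2k} = (σ²)^k = (12/11)^8 = 429981696/214358881.

Therefore m_{16} = σ^{16} · C_8 = (429981696/214358881) · 1430 = 55897620480/19487171.


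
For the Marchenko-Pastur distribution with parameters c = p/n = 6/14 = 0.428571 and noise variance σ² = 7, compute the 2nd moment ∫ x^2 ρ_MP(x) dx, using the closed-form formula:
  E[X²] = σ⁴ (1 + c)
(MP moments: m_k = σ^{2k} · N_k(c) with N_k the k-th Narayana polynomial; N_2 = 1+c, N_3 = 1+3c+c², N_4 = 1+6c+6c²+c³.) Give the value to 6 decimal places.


E[X²] = σ⁴ (1 + c) (second MP moment). With σ² = 7 (so σ⁴ = 49) and c = 6/14 = 0.428571: E[X²] = 49 · (1 + 0.428571) = 49 · 1.428571.

So E[X^2] = 70.000000.


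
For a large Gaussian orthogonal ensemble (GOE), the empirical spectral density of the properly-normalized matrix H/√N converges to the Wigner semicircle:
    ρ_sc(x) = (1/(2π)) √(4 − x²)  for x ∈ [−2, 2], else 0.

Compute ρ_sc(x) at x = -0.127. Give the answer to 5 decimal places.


ρ_sc(x) = (1/(2π)) √(4 − x²). With x = -0.127:
  4 − x² = 4 − (-0.127)² = 4 − 0.016129 = 3.983871.
  √(4 − x²) = 1.995964.
  1/(2π) = 0.159155.
  ρ_sc(-0.127) = 0.159155 · 1.995964 = 0.317667.

Rounded to 5 decimal places: ρ_sc(-0.127) ≈ 0.31767.


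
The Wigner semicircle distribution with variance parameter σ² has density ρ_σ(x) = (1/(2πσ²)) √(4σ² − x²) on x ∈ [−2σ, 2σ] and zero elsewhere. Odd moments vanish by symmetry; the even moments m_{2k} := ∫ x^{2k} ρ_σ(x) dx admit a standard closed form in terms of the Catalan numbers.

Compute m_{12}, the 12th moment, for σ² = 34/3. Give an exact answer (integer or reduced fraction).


By the scaled semicircle moment identity, m_{2k} = σ^{2k} · C_k with k = 6.
C_6 = (1/(k+1)) · C(2k, k) = (1/7) · C(12, 6) = (1/7) · 924 = 132.
σ^{2k} = (σ²)^k = (34/3)^6 = 1544804416/729.

Therefore m_{12} = σ^{12} · C_6 = (1544804416/729) · 132 = 67971394304/243.


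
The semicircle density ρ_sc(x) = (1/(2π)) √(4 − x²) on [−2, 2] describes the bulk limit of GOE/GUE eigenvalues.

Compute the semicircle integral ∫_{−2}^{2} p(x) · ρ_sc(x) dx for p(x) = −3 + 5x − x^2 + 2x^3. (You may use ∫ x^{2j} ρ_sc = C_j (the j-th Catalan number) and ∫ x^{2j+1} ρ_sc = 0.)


Write p(x) = Σ a_i x^i, split into monomials and integrate each against ρ_sc separately.
Using ∫ x^{2j} ρ_sc = C_j = (1/(j+1)) C(2j, j) (Catalan numbers) and ∫ x^{2j+1} ρ_sc = 0 (odd monomials vanish by symmetry):
  i = 0 (even): a_0 · C_{0} = -3 · 1 = -3
  i = 1 (odd): ∫ x^1 ρ_sc = 0 (vanishes)
  i = 2 (even): a_2 · C_{1} = -1 · 1 = -1
  i = 3 (odd): ∫ x^3 ρ_sc = 0 (vanishes)

Summing the contributions: ∫_{−2}^{2} p(x) ρ_sc(x) dx = (-3) + (-1) = -4.


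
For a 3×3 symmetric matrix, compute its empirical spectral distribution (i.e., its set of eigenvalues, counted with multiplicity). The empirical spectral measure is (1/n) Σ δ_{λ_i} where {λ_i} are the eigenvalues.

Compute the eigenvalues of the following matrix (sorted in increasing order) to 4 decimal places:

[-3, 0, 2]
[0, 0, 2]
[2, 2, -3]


Since M is real symmetric, all three eigenvalues are real; they are the roots of det(λI − M) = λ³ − (tr M) λ² + s λ − det M, where s is the sum of the principal 2×2 minors.
tr M = -3 + 0 + (-3) = -6.
s = ((-3)·0 − 0²) + ((-3)·(-3) − 2²) + (0·(-3) − 2²) = 0 + 5 + (-4) = 1.
det M (expand along row 1) = (-3)·(-4) − 0·(-4) + 2·0 = 12.
Characteristic polynomial: λ³ + 6λ² + λ − 12 = 0.
Substitute λ = y + (tr M)/3 = y − 2.000000 to remove the quadratic term: y³ + p·y + q = 0 with p = s − (tr M)²/3 = -11.000000 and q = −2(tr M)³/27 + (tr M)·s/3 − det M = 2.000000.
Three real roots ⇒ use the trigonometric (Viète) form: r = 2√(−p/3) = 3.829708, φ = arccos(3q/(p·r)) = arccos(-0.142427) = 1.713709 rad.
y_k = r·cos(φ/3 − 2πk/3) for k = 0, 1, 2 gives y = 3.221677, 0.182370, -3.404047.
λ_k = y_k − 2.000000 gives λ = 1.2217, -1.8176, -5.4040 (check: the sum is -6.0000 = tr M).

Eigenvalues sorted in increasing order: [-5.4040, -1.8176, 1.2217].


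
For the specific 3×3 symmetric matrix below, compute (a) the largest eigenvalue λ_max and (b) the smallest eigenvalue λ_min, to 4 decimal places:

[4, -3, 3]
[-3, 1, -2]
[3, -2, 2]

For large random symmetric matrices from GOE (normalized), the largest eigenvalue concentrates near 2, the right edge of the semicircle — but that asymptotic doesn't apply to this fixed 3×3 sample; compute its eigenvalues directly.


Since M is real symmetric, all three eigenvalues are real; they are the roots of det(λI − M) = λ³ − (tr M) λ² + s λ − det M, where s is the sum of the principal 2×2 minors.
tr M = 4 + 1 + 2 = 7.
s = (4·1 − (-3)²) + (4·2 − 3²) + (1·2 − (-2)²) = -5 + (-1) + (-2) = -8.
det M (expand along row 1) = 4·(-2) − (-3)·0 + 3·3 = 1.
Characteristic polynomial: λ³ − 7λ² − 8λ − 1 = 0.
Substitute λ = y + (tr M)/3 = y + 2.333333 to remove the quadratic term: y³ + p·y + q = 0 with p = s − (tr M)²/3 = -24.333333 and q = −2(tr M)³/27 + (tr M)·s/3 − det M = -45.074074.
Three real roots ⇒ use the trigonometric (Viète) form: r = 2√(−p/3) = 5.696002, φ = arccos(3q/(p·r)) = arccos(0.975610) = 0.221313 rad.
y_k = r·cos(φ/3 − 2πk/3) for k = 0, 1, 2 gives y = 5.680510, -2.476682, -3.203829.
λ_k = y_k + 2.333333 gives λ = 8.0138, -0.1433, -0.8705 (check: the sum is 7.0000 = tr M).

Hence λ_max = 8.0138 and λ_min = -0.8705.


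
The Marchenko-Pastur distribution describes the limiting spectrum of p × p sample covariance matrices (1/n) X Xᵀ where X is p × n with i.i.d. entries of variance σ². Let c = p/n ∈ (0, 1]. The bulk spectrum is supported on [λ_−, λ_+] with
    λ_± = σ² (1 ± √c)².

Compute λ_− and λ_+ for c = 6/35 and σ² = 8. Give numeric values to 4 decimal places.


c = 6/35 = 0.171429; √c = 0.414039.
λ_− = σ² (1 − √c)² = 8 · (1 − 0.414039)² = 8 · (0.585961)² = 2.746799.
λ_+ = σ² (1 + √c)² = 8 · (1 + 0.414039)² = 8 · (1.414039)² = 15.996058.

Rounded to 4 decimal places: λ_− ≈ 2.7468, λ_+ ≈ 15.9961.


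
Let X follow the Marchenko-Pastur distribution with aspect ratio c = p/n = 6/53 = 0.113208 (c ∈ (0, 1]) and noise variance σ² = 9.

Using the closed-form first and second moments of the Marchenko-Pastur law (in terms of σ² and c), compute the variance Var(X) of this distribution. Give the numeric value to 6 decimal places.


Recall the MP moments m_1 = E[X] = σ² and m_2 = E[X²] = σ⁴ (1 + c).
m_1 = E[X] = σ² = 9, so m_1² = 81.
m_2 = E[X²] = σ⁴ (1 + c) = 81 · (1 + 0.113208) = 81 · 1.113208 = 90.169811.
(Note m_2 − m_1² simplifies to c · σ⁴ = 0.113208 · 81.)

Var(X) = m_2 − m_1² = 90.169811 − 81 = 9.169811.


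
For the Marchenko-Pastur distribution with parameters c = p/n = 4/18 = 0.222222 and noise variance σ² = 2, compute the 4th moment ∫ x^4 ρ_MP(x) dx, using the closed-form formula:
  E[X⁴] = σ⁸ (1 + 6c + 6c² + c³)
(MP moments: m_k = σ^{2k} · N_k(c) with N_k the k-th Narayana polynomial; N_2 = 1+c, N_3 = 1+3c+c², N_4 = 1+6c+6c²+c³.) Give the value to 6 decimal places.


E[X⁴] = σ⁸ (1 + 6c + 6c² + c³) (fourth MP moment). With σ² = 2 (so σ⁸ = 16) and c = 4/18 = 0.222222: E[X⁴] = 16 · (1 + 6·0.222222 + 6·(0.222222)² + (0.222222)³) = 16 · 2.640604.

So E[X^4] = 42.249657.


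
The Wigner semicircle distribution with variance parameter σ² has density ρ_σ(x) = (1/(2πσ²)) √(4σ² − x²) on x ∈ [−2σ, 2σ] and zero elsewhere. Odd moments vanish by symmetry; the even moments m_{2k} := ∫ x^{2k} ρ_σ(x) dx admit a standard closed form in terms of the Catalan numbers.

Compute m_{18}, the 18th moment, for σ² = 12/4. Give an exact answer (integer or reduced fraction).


By the scaled semicircle moment identity, m_{2k} = σ^{2k} · C_k with k = 9.
C_9 = (1/(k+1)) · C(2k, k) = (1/10) · C(18, 9) = (1/10) · 48620 = 4862.
σ^{2k} = (σ²)^k = (12/4)^9 = 19683.

Therefore m_{18} = σ^{18} · C_9 = 19683 · 4862 = 95698746.


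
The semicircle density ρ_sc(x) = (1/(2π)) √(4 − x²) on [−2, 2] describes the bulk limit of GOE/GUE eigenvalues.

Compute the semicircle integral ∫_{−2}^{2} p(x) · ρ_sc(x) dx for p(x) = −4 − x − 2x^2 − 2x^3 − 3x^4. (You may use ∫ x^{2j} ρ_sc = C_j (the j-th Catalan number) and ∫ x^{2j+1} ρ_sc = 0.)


Write p(x) = Σ a_i x^i, split into monomials and integrate each against ρ_sc separately.
Using ∫ x^{2j} ρ_sc = C_j = (1/(j+1)) C(2j, j) (Catalan numbers) and ∫ x^{2j+1} ρ_sc = 0 (odd monomials vanish by symmetry):
  i = 0 (even): a_0 · C_{0} = -4 · 1 = -4
  i = 1 (odd): ∫ x^1 ρ_sc = 0 (vanishes)
  i = 2 (even): a_2 · C_{1} = -2 · 1 = -2
  i = 3 (odd): ∫ x^3 ρ_sc = 0 (vanishes)
  i = 4 (even): a_4 · C_{2} = -3 · 2 = -6

Summing the contributions: ∫_{−2}^{2} p(x) ρ_sc(x) dx = (-4) + (-2) + (-6) = -12.


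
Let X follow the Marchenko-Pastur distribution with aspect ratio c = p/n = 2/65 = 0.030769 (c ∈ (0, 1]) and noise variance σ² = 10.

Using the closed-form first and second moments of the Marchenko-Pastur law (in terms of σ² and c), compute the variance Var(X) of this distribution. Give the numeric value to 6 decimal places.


Recall the MP moments m_1 = E[X] = σ² and m_2 = E[X²] = σ⁴ (1 + c).
m_1 = E[X] = σ² = 10, so m_1² = 100.
m_2 = E[X²] = σ⁴ (1 + c) = 100 · (1 + 0.030769) = 100 · 1.030769 = 103.076923.
(Note m_2 − m_1² simplifies to c · σ⁴ = 0.030769 · 100.)

Var(X) = m_2 − m_1² = 103.076923 − 100 = 3.076923.


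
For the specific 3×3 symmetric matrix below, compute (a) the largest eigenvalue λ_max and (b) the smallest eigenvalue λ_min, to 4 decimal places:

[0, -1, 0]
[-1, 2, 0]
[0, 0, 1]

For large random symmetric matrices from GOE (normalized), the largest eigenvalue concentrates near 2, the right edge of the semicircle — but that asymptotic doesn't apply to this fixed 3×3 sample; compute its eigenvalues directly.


Since M is real symmetric, all three eigenvalues are real; they are the roots of det(λI − M) = λ³ − (tr M) λ² + s λ − det M, where s is the sum of the principal 2×2 minors.
tr M = 0 + 2 + 1 = 3.
s = (0·2 − (-1)²) + (0·1 − 0²) + (2·1 − 0²) = -1 + 0 + 2 = 1.
det M (expand along row 1) = 0·2 − (-1)·(-1) + 0·0 = -1.
Characteristic polynomial: λ³ − 3λ² + λ + 1 = 0.
Substitute λ = y + (tr M)/3 = y + 1.000000 to remove the quadratic term: y³ + p·y + q = 0 with p = s − (tr M)²/3 = -2.000000 and q = −2(tr M)³/27 + (tr M)·s/3 − det M = 0.000000.
Three real roots ⇒ use the trigonometric (Viète) form: r = 2√(−p/3) = 1.632993, φ = arccos(3q/(p·r)) = arccos(0.000000) = 1.570796 rad.
y_k = r·cos(φ/3 − 2πk/3) for k = 0, 1, 2 gives y = 1.414214, 0.000000, -1.414214.
λ_k = y_k + 1.000000 gives λ = 2.4142, 1.0000, -0.4142 (check: the sum is 3.0000 = tr M).

Hence λ_max = 2.4142 and λ_min = -0.4142.


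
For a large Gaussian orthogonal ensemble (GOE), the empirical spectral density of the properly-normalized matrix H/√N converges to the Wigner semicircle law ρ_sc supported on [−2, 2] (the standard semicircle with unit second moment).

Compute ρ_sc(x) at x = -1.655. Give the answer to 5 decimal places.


ρ_sc(x) = (1/(2π)) √(4 − x²). With x = -1.655:
  4 − x² = 4 − (-1.655)² = 4 − 2.739025 = 1.260975.
  √(4 − x²) = 1.122931.
  1/(2π) = 0.159155.
  ρ_sc(-1.655) = 0.159155 · 1.122931 = 0.178720.

Rounded to 5 decimal places: ρ_sc(-1.655) ≈ 0.17872.


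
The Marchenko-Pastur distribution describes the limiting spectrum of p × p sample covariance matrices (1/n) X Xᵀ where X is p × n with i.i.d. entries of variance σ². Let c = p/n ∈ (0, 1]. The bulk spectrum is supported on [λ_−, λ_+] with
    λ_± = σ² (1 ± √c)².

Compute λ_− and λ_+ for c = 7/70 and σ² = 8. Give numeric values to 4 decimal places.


c = 7/70 = 0.100000; √c = 0.316228.
λ_− = σ² (1 − √c)² = 8 · (1 − 0.316228)² = 8 · (0.683772)² = 3.740356.
λ_+ = σ² (1 + √c)² = 8 · (1 + 0.316228)² = 8 · (1.316228)² = 13.859644.

Rounded to 4 decimal places: λ_− ≈ 3.7404, λ_+ ≈ 13.8596.


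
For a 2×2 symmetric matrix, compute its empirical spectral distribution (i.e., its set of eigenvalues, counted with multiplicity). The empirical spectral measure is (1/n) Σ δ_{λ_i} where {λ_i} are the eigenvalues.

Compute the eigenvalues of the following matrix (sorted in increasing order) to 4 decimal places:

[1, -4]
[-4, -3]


Since M is real symmetric, both eigenvalues are real; they are the roots of det(λI − M) = λ² − (tr M) λ + det M.
tr M = 1 + (-3) = -2.
det M = 1·(-3) − (-4)² = -3 − 16 = -19.
Characteristic polynomial: λ² + 2λ − 19 = 0.
Discriminant Δ = (tr M)² − 4·det M = 4 − (-76) = 80; √Δ = 8.944272.
λ = (tr M ± √Δ)/2 = (-2 ± 8.944272)/2, giving (tr M − √Δ)/2 = -5.4721 and (tr M + √Δ)/2 = 3.4721.

Eigenvalues sorted in increasing order: [-5.4721, 3.4721].


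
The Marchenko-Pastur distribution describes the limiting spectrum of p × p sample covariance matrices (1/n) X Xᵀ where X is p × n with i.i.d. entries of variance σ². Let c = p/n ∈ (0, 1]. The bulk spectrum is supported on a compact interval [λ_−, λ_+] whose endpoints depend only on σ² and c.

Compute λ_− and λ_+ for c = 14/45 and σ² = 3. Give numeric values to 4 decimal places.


c = 14/45 = 0.311111; √c = 0.557773.
λ_− = σ² (1 − √c)² = 3 · (1 − 0.557773)² = 3 · (0.442227)² = 0.586693.
λ_+ = σ² (1 + √c)² = 3 · (1 + 0.557773)² = 3 · (1.557773)² = 7.279973.

Rounded to 4 decimal places: λ_− ≈ 0.5867, λ_+ ≈ 7.2800.


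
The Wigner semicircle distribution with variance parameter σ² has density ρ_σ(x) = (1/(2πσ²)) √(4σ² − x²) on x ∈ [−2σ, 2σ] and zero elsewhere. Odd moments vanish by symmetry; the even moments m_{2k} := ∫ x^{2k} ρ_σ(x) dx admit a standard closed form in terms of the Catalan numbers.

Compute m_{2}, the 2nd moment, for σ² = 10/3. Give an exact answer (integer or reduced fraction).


By the scaled semicircle moment identity, m_{2k} = σ^{2k} · C_k with k = 1.
C_1 = (1/(k+1)) · C(2k, k) = (1/2) · C(2, 1) = (1/2) · 2 = 1.
σ^{2k} = (σ²)^k = (10/3)^1 = 10/3.

Therefore m_{2} = σ^{2} · C_1 = (10/3) · 1 = 10/3.


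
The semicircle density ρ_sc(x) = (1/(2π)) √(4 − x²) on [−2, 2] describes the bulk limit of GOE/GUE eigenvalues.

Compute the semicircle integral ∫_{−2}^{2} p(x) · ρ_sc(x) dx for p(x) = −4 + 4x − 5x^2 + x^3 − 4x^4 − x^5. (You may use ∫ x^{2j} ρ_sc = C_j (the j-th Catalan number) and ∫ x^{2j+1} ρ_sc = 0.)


Write p(x) = Σ a_i x^i, split into monomials and integrate each against ρ_sc separately.
Using ∫ x^{2j} ρ_sc = C_j = (1/(j+1)) C(2j, j) (Catalan numbers) and ∫ x^{2j+1} ρ_sc = 0 (odd monomials vanish by symmetry):
  i = 0 (even): a_0 · C_{0} = -4 · 1 = -4
  i = 1 (odd): ∫ x^1 ρ_sc = 0 (vanishes)
  i = 2 (even): a_2 · C_{1} = -5 · 1 = -5
  i = 3 (odd): ∫ x^3 ρ_sc = 0 (vanishes)
  i = 4 (even): a_4 · C_{2} = -4 · 2 = -8
  i = 5 (odd): ∫ x^5 ρ_sc = 0 (vanishes)

Summing the contributions: ∫_{−2}^{2} p(x) ρ_sc(x) dx = (-4) + (-5) + (-8) = -17.


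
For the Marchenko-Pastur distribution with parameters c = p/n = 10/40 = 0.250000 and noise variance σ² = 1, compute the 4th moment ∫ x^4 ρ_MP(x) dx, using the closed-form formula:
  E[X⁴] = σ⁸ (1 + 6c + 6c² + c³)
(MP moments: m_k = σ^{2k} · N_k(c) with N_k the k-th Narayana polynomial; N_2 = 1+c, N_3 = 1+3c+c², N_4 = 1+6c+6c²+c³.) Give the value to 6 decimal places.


E[X⁴] = σ⁸ (1 + 6c + 6c² + c³) (fourth MP moment). With σ² = 1 (so σ⁸ = 1) and c = 10/40 = 0.250000: E[X⁴] = 1 · (1 + 6·0.250000 + 6·(0.250000)² + (0.250000)³) = 1 · 2.890625.

So E[X^4] = 2.890625.
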